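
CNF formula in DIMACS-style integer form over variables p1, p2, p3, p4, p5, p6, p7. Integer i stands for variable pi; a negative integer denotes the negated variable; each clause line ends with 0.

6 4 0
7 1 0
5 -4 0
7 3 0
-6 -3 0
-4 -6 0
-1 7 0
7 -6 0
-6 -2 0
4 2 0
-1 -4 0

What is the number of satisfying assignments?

4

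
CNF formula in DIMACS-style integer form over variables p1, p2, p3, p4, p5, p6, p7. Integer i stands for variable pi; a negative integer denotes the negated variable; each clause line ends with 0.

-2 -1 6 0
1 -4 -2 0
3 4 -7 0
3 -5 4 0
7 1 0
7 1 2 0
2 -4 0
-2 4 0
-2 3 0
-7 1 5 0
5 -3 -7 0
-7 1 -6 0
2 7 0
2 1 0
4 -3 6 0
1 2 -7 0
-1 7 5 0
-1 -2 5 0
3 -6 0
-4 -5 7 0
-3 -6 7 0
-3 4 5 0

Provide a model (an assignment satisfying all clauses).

p1 = T  p2 = T  p3 = T  p4 = T  p5 = T  p6 = T  p7 = T

Set p1 = True and propagate.
The remaining clauses are satisfied by p2 = True, p3 = True, p4 = True, p5 = True, p6 = True, p7 = True.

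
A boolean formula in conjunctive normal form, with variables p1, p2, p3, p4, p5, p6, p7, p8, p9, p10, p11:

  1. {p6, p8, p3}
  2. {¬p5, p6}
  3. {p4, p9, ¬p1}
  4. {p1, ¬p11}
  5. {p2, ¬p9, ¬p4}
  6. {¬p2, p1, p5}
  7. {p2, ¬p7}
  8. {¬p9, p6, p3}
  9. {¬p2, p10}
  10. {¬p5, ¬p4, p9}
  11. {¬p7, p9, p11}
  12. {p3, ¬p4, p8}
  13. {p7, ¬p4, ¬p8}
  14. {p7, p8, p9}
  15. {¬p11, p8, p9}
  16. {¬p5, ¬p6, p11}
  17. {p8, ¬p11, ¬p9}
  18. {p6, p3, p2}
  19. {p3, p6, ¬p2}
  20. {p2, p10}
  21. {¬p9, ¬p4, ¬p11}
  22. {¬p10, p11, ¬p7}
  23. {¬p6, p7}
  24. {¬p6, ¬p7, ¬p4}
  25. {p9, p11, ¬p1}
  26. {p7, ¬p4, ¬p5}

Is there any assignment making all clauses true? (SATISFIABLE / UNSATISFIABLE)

SATISFIABLE

Pure literal: p3 appears only positively; assign p3 = True.
Branch on p1: take p1 = True.
Branch on p2: take p2 = False.
  then p7 is forced to False.
  then p10 is forced to True.
  then p6 is forced to False.
  then p5 is forced to False.
The remaining clauses are satisfied by p4 = False, p8 = True, p9 = True, p11 = True.
So p1 = True, p2 = False, p3 = True, p4 = False, p5 = False, p6 = False, p7 = False, p8 = True, p9 = True, p10 = True, p11 = True is a satisfying assignment.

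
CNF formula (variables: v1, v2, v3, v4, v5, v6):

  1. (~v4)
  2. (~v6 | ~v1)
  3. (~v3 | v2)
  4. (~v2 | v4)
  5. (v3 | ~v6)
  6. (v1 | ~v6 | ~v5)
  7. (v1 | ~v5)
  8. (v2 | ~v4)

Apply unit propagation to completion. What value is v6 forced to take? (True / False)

Unit clause (~v4) sets v4 = False.
(~v2 | v4): since v4 = False, the clause reduces to (~v2). v2 = False.
(v2 | ~v3) with v2 = False leaves only ~v3, so v3 = False.
In (v3 | ~v6), v3 is now false; ~v6 must hold, so v6 = False.

False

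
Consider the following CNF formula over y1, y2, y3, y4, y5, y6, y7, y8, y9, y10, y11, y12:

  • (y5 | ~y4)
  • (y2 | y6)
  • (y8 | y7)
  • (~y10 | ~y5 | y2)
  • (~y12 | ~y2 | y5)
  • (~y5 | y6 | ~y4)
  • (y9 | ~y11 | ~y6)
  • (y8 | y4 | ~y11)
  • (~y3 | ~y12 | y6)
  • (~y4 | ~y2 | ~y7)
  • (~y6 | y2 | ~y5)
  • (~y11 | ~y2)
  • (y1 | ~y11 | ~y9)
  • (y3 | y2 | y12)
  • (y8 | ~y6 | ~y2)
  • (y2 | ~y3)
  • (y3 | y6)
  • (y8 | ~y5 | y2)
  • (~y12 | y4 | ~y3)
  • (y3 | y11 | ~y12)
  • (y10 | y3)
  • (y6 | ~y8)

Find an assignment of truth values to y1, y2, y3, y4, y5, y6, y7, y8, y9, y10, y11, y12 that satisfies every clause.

y1=True, y2=True, y3=True, y4=True, y5=True, y6=True, y7=False, y8=True, y9=False, y10=False, y11=False, y12=True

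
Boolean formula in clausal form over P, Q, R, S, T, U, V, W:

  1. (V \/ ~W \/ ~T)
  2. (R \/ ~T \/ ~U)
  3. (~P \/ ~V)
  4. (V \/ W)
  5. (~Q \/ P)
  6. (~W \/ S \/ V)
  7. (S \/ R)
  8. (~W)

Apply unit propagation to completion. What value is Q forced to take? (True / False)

False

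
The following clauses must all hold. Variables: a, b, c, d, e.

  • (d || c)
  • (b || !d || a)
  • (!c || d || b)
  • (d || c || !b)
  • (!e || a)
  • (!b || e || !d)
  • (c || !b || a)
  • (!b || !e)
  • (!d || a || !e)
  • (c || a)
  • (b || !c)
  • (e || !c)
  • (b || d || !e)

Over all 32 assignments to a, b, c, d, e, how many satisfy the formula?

The models are:
  a=1 b=0 c=0 d=1 e=0
  a=1 b=0 c=0 d=1 e=1
That's 2 in total.

2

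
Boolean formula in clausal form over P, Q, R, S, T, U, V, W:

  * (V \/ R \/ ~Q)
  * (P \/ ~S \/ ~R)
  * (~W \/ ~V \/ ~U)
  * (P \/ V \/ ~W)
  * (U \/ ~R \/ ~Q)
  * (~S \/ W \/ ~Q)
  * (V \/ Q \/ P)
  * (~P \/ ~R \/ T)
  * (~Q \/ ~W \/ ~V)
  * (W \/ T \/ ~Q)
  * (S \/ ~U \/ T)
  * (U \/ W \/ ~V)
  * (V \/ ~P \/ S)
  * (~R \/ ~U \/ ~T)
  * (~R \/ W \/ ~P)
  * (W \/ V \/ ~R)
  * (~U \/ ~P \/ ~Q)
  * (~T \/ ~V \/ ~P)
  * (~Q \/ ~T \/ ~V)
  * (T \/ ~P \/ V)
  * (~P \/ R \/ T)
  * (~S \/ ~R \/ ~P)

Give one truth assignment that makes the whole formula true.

Branch on P: take P = False.
Try Q = False.
  then V is forced to True.
Set R = False and propagate.
For the remaining variables, S = False, T = True, U = False, W = True works.
Every clause has at least one true literal under this assignment.

P=F, Q=F, R=F, S=F, T=T, U=F, V=T, W=T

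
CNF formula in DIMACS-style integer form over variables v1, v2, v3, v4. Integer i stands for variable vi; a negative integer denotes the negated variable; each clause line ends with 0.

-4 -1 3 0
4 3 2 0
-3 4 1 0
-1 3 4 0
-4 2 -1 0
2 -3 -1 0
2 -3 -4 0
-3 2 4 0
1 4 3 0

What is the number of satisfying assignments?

The models are:
  v1=0 v2=0 v3=0 v4=1
  v1=0 v2=1 v3=0 v4=1
  v1=0 v2=1 v3=1 v4=1
  v1=1 v2=1 v3=1 v4=0
  v1=1 v2=1 v3=1 v4=1
That's 5 in total.

5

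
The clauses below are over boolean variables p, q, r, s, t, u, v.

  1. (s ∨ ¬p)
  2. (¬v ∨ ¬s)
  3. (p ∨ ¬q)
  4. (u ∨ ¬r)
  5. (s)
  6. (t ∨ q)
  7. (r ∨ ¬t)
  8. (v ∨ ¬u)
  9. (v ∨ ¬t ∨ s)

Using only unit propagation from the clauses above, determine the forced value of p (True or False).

True

(s) is a unit clause: s = True.
(¬v ∨ ¬s): since s = True, the clause reduces to (¬v). v = False.
(¬u ∨ v) with v = False leaves only ¬u, so u = False.
From (¬r ∨ u) and u = False: r = False.
(r ∨ ¬t) with r = False leaves only ¬t, so t = False.
From (q ∨ t) and t = False: q = True.
From (p ∨ ¬q) and q = True: p = True.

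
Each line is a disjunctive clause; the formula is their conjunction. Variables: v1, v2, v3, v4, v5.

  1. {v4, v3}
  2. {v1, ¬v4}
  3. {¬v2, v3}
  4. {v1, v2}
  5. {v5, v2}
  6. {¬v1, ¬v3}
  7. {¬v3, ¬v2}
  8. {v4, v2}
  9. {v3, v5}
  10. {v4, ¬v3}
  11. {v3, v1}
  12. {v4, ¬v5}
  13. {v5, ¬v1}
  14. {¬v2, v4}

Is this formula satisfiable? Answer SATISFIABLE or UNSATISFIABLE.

SATISFIABLE

Set v1 = True and propagate.
  then v3 is forced to False.
  then v4 is forced to True.
  then v2 is forced to False.
  then v5 is forced to True.
So v1 = T, v2 = F, v3 = F, v4 = T, v5 = T is a satisfying assignment.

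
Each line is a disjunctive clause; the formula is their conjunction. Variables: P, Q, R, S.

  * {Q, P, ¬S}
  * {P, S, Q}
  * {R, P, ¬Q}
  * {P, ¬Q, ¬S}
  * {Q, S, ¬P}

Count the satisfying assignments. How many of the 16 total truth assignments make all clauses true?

7

Split on P, then Q.
  P=1, Q=1: remaining (R,S) ∈ {(0,0); (0,1); (1,0); (1,1)} — 4.
  P=1, Q=0: remaining (R,S) ∈ {(0,1); (1,1)} — 2.
  P=0, Q=1: remaining (R,S) ∈ {(1,0)} — 1.
  P=0, Q=0: a clause becomes empty — 0.
Total: 4 + 2 + 1 + 0 = 7.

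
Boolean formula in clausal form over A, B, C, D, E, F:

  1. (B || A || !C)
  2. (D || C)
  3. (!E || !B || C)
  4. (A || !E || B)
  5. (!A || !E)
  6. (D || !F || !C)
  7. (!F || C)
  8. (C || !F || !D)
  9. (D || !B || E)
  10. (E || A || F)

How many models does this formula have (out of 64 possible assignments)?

Case analysis on C and E:
  C=1, E=1: remaining (A,B,D,F) ∈ {(0,1,0,0); (0,1,1,0); (0,1,1,1)} — 3.
  C=1, E=0: 6 of the 16 assignments to (A,B,D,F) work.
  C=0, E=1: a clause becomes empty — 0.
  C=0, E=0: remaining (A,B,D,F) ∈ {(1,0,1,0); (1,1,1,0)} — 2.
Total: 3 + 6 + 0 + 2 = 11.

11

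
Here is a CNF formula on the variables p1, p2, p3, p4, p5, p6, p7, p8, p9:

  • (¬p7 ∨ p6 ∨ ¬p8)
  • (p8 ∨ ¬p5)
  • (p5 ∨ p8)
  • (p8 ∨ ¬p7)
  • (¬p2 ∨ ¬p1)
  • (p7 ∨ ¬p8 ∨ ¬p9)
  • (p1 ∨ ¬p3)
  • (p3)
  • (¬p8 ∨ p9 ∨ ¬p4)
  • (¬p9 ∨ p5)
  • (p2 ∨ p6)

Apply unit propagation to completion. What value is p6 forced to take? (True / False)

(p3) is a unit clause: p3 = True.
(p1 ∨ ¬p3) with p3 = True leaves only p1, so p1 = True.
(¬p1 ∨ ¬p2): since p1 = True, the clause reduces to (¬p2). p2 = False.
(p6 ∨ p2): since p2 = False, the clause reduces to (p6). p6 = True.

True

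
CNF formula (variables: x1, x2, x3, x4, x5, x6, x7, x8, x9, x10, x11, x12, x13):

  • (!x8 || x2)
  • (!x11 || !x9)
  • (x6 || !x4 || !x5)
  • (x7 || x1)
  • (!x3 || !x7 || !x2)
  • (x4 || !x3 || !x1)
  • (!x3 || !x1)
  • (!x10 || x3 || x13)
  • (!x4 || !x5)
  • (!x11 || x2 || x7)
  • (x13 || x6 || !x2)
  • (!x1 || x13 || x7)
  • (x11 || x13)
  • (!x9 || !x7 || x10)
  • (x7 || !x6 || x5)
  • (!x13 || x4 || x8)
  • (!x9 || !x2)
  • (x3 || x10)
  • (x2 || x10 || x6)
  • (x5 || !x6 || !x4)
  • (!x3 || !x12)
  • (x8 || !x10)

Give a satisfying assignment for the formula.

x1=0, x2=1, x3=0, x4=0, x5=1, x6=0, x7=1, x8=1, x9=0, x10=1, x11=0, x12=0, x13=1

x9 occurs only negated in the remaining clauses — set x9 = False.
x12 occurs only negated in the remaining clauses — set x12 = False.
Set x1 = False and propagate.
  then x7 is forced to True.
Branch on x2: take x2 = True.
  then x3 is forced to False.
  then x10 is forced to True.
  then x13 is forced to True.
  then x8 is forced to True.
Set x4 = False and propagate.
x5, x6, x11 are now unconstrained; take x5 = True, x6 = False, x11 = False.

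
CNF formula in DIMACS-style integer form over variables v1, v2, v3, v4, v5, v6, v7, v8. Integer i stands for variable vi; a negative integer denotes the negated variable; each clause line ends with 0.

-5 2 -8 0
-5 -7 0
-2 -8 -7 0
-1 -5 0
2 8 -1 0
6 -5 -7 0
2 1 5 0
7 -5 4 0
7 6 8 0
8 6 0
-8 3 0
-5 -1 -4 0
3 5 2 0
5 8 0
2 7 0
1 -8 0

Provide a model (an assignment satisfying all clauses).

v1=False, v2=True, v3=False, v4=True, v5=True, v6=True, v7=False, v8=False

v6 occurs only positively in the remaining clauses — set v6 = True.
Try v1 = False.
  then v8 is forced to False.
  then v5 is forced to True.
  then v7 is forced to False.
  then v4 is forced to True.
  then v2 is forced to True.
v3 is now unconstrained; take v3 = False.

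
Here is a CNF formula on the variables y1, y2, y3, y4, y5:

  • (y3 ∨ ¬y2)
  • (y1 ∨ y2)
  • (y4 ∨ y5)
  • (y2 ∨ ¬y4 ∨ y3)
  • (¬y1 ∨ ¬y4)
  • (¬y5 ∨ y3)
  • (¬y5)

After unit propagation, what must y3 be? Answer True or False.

True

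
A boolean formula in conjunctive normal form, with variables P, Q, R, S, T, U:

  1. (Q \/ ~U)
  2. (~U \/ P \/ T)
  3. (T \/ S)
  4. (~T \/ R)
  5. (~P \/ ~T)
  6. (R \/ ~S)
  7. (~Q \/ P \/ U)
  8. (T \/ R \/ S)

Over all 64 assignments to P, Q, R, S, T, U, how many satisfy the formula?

Satisfying assignments:
  P=F Q=F R=T S=F T=T U=F
  P=F Q=F R=T S=T T=F U=F
  P=F Q=F R=T S=T T=T U=F
  P=F Q=T R=T S=F T=T U=T
  P=F Q=T R=T S=T T=T U=T
  P=T Q=F R=T S=T T=F U=F
  P=T Q=T R=T S=T T=F U=F
  P=T Q=T R=T S=T T=F U=T
That's 8 in total.

8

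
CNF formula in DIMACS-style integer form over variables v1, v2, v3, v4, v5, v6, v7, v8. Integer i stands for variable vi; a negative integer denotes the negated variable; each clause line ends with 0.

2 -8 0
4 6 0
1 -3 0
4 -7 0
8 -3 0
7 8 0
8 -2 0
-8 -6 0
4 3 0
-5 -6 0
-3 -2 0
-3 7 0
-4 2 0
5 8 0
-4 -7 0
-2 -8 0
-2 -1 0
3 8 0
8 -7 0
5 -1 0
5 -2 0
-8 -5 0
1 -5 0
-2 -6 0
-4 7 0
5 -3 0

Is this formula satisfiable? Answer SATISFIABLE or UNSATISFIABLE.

UNSATISFIABLE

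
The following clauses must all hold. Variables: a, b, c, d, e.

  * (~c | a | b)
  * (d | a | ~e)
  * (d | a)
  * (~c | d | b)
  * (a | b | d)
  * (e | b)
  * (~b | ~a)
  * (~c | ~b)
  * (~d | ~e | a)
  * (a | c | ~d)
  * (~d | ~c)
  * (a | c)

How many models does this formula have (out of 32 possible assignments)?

2

Satisfying assignments:
  a=T b=F c=F d=F e=T
  a=T b=F c=F d=T e=T
That's 2 in total.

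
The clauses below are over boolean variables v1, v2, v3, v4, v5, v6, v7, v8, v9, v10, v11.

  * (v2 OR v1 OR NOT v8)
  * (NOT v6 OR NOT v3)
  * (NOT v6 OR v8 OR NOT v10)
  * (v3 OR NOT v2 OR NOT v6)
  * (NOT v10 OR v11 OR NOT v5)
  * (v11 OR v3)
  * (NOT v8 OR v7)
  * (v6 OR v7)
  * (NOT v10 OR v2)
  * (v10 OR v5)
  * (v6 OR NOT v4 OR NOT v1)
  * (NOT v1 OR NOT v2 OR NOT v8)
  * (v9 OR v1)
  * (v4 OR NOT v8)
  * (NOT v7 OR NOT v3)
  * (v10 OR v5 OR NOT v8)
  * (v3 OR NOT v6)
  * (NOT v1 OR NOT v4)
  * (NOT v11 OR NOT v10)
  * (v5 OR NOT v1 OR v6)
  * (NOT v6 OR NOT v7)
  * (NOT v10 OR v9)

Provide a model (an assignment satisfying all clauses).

v1=False, v2=True, v3=False, v4=False, v5=True, v6=False, v7=True, v8=False, v9=True, v10=False, v11=True

v9 occurs only positively in the remaining clauses — set v9 = True.
Branch on v1: take v1 = False.
Set v2 = True and propagate.
The remaining clauses are satisfied by v3 = False, v4 = False, v5 = True, v6 = False, v7 = True, v8 = False, v10 = False, v11 = True.
Check each clause:
  1. (v1 OR NOT v8 OR v2) — NOT v8 is true.
  2. (NOT v6 OR NOT v3) — NOT v6 is true.
  3. (NOT v6 OR v8 OR NOT v10) — NOT v6 is true.
  4. (v3 OR NOT v6 OR NOT v2) — NOT v6 is true.
  5. (NOT v5 OR v11 OR NOT v10) — v11 is true.
  6. (v11 OR v3) — v11 is true.
  7. (NOT v8 OR v7) — NOT v8 is true.
  8. (v7 OR v6) — v7 is true.
  9. (NOT v10 OR v2) — v2 is true.
  10. (v5 OR v10) — v5 is true.
  11. (NOT v4 OR NOT v1 OR v6) — NOT v4 is true.
  12. (NOT v2 OR NOT v1 OR NOT v8) — NOT v8 is true.
  13. (v1 OR v9) — v9 is true.
  14. (NOT v8 OR v4) — NOT v8 is true.
  15. (NOT v3 OR NOT v7) — NOT v3 is true.
  16. (NOT v8 OR v5 OR v10) — NOT v8 is true.
  17. (v3 OR NOT v6) — NOT v6 is true.
  18. (NOT v1 OR NOT v4) — NOT v4 is true.
  19. (NOT v10 OR NOT v11) — NOT v10 is true.
  20. (v5 OR v6 OR NOT v1) — v5 is true.
  21. (NOT v6 OR NOT v7) — NOT v6 is true.
  22. (NOT v10 OR v9) — v9 is true.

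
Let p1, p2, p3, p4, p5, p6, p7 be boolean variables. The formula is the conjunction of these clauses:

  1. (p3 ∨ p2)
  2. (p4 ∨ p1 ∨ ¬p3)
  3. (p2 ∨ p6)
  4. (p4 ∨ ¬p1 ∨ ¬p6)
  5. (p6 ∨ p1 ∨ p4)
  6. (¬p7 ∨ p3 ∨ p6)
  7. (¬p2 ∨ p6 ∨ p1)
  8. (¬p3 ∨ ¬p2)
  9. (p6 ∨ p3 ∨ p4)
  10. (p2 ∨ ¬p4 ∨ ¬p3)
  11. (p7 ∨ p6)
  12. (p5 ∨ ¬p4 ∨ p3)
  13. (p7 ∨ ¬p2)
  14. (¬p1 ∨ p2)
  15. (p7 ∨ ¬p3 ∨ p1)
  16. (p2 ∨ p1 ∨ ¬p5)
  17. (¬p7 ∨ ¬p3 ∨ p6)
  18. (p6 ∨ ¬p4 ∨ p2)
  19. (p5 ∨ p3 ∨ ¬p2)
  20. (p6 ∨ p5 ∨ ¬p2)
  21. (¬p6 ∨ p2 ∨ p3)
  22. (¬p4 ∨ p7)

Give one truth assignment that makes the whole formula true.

p1=F, p2=T, p3=F, p4=F, p5=T, p6=T, p7=T

Check each clause:
  1. (p2 ∨ p3) — p2 is true.
  2. (¬p3 ∨ p1 ∨ p4) — ¬p3 is true.
  3. (p6 ∨ p2) — p2 is true.
  4. (p4 ∨ ¬p1 ∨ ¬p6) — ¬p1 is true.
  5. (p4 ∨ p1 ∨ p6) — p6 is true.
  6. (p3 ∨ ¬p7 ∨ p6) — p6 is true.
  7. (p1 ∨ p6 ∨ ¬p2) — p6 is true.
  8. (¬p3 ∨ ¬p2) — ¬p3 is true.
  9. (p4 ∨ p6 ∨ p3) — p6 is true.
  10. (¬p4 ∨ p2 ∨ ¬p3) — p2 is true.
  11. (p6 ∨ p7) — p6 is true.
  12. (p5 ∨ ¬p4 ∨ p3) — ¬p4 is true.
  13. (¬p2 ∨ p7) — p7 is true.
  14. (¬p1 ∨ p2) — p2 is true.
  15. (p7 ∨ ¬p3 ∨ p1) — ¬p3 is true.
  16. (¬p5 ∨ p1 ∨ p2) — p2 is true.
  17. (¬p3 ∨ ¬p7 ∨ p6) — ¬p3 is true.
  18. (p6 ∨ ¬p4 ∨ p2) — p2 is true.
  19. (p3 ∨ p5 ∨ ¬p2) — p5 is true.
  20. (p5 ∨ p6 ∨ ¬p2) — p5 is true.
  21. (p3 ∨ ¬p6 ∨ p2) — p2 is true.
  22. (¬p4 ∨ p7) — ¬p4 is true.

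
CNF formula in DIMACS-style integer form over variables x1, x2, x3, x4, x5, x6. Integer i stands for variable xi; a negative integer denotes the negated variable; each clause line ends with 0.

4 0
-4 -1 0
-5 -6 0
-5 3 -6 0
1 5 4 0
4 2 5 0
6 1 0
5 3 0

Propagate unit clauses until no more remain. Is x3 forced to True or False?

True

Unit clause (x4) sets x4 = True.
In (~x1 | ~x4), ~x4 is now false; ~x1 must hold, so x1 = False.
In (x1 | x6), x1 is now false; x6 must hold, so x6 = True.
From (~x5 | ~x6) and x6 = True: x5 = False.
From (x3 | x5) and x5 = False: x3 = True.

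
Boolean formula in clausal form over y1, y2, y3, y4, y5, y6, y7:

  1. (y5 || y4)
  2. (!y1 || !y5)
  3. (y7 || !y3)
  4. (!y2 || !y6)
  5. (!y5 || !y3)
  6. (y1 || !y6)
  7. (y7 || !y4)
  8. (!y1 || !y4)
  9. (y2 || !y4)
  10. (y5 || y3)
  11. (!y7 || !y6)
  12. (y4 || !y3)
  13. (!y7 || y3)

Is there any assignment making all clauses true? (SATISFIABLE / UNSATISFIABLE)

SATISFIABLE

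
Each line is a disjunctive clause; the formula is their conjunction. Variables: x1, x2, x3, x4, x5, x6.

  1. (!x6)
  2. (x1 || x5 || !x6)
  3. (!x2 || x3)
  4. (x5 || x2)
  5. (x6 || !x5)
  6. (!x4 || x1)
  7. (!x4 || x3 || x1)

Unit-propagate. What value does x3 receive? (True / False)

True

Unit clause (!x6) sets x6 = False.
(!x5 || x6) with x6 = False leaves only !x5, so x5 = False.
(x2 || x5): since x5 = False, the clause reduces to (x2). x2 = True.
(!x2 || x3): since x2 = True, the clause reduces to (x3). x3 = True.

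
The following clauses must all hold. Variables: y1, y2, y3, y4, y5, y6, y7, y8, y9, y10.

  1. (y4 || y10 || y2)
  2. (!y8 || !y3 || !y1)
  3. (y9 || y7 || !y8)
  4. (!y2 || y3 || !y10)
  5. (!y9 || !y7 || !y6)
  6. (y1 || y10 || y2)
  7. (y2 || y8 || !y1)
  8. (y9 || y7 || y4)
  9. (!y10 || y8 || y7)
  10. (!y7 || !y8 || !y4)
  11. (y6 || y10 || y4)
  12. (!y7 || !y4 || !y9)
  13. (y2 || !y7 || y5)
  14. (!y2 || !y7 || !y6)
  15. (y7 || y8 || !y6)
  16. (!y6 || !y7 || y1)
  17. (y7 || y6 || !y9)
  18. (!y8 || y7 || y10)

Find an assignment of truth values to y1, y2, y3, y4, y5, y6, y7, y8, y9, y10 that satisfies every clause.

Set y1 = True and propagate.
Try y2 = False.
  then y8 is forced to True.
  then y3 is forced to False.
Try y4 = True.
  then y7 is forced to False.
  then y9 is forced to True.
  then y6 is forced to True.
  then y10 is forced to True.
y5 is now unconstrained; take y5 = False.

y1 = 1  y2 = 0  y3 = 0  y4 = 1  y5 = 0  y6 = 1  y7 = 0  y8 = 1  y9 = 1  y10 = 1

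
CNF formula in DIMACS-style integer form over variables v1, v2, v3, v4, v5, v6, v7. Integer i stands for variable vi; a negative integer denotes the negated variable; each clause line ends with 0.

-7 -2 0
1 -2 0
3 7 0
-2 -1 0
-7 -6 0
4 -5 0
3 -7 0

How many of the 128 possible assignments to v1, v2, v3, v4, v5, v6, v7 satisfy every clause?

Split on v7, then v2.
  v7=T, v2=T: a clause becomes empty — 0.
  v7=T, v2=F: v1 free; 3 ways for (v3,v4,v5,v6) × 2^1 = 6.
  v7=F, v2=T: a clause becomes empty — 0.
  v7=F, v2=F: v1, v6 free; 3 ways for (v3,v4,v5) × 2^2 = 12.
Total: 0 + 6 + 0 + 12 = 18.

18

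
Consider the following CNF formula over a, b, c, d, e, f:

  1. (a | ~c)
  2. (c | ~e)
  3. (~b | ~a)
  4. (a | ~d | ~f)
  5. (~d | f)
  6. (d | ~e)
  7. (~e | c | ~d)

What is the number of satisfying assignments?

Case analysis on d and a:
  d=T, a=T: remaining (b,c,e,f) ∈ {(F,F,F,T); (F,T,F,T); (F,T,T,T)} — 3.
  d=T, a=F: a clause becomes empty — 0.
  d=F, a=T: remaining (b,c,e,f) ∈ {(F,F,F,F); (F,F,F,T); (F,T,F,F); (F,T,F,T)} — 4.
  d=F, a=F: remaining (b,c,e,f) ∈ {(F,F,F,F); (F,F,F,T); (T,F,F,F); (T,F,F,T)} — 4.
Total: 3 + 0 + 4 + 4 = 11.

11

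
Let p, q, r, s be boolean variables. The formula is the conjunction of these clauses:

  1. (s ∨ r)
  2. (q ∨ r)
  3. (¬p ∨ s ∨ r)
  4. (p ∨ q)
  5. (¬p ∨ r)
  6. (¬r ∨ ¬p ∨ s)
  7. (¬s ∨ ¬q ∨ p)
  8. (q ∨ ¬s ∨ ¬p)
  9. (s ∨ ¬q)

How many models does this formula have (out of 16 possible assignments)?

1

Satisfying assignments:
  p=1 q=1 r=1 s=1
Count: 1.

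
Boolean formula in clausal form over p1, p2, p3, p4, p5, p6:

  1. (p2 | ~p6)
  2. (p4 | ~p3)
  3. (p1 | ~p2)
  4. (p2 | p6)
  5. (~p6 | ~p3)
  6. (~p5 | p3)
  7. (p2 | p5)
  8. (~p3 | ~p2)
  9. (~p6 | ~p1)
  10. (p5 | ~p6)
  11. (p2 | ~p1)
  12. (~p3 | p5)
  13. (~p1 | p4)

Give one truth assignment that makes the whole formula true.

Pure literal: p4 appears only positively; assign p4 = True.
Branch on p1: take p1 = True.
  then p6 is forced to False.
  then p2 is forced to True.
  then p3 is forced to False.
  then p5 is forced to False.

p1 = T  p2 = T  p3 = F  p4 = T  p5 = F  p6 = F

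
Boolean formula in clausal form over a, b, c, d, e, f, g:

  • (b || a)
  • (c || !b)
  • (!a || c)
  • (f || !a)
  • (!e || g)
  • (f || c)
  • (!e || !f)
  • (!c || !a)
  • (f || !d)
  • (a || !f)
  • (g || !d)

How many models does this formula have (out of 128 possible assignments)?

The models are:
  a=0 b=1 c=1 d=0 e=0 f=0 g=0
  a=0 b=1 c=1 d=0 e=0 f=0 g=1
  a=0 b=1 c=1 d=0 e=1 f=0 g=1
That's 3 in total.

3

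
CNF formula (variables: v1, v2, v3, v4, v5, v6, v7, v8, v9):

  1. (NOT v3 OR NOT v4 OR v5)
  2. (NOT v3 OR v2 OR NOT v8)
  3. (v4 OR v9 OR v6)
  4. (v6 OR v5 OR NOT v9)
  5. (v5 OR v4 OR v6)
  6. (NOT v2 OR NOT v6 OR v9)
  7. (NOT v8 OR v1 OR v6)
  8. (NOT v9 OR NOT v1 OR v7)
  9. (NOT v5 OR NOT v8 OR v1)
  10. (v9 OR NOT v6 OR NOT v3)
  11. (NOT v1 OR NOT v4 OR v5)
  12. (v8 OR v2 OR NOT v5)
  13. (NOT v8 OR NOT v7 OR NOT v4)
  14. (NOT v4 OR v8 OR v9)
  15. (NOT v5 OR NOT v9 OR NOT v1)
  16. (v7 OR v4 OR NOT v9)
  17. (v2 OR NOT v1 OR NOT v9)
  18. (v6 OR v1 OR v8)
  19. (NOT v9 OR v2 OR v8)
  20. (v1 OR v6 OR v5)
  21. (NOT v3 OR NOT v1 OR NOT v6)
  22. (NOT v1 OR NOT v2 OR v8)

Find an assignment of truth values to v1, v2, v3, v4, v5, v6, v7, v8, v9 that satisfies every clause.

v1=T, v2=F, v3=F, v4=T, v5=T, v6=T, v7=F, v8=T, v9=F

Pure literal: v3 appears only negated; assign v3 = False.
Set v1 = True and propagate.
Branch on v2: take v2 = False.
  then v9 is forced to False.
The remaining clauses are satisfied by v4 = True, v5 = True, v6 = True, v7 = False, v8 = True.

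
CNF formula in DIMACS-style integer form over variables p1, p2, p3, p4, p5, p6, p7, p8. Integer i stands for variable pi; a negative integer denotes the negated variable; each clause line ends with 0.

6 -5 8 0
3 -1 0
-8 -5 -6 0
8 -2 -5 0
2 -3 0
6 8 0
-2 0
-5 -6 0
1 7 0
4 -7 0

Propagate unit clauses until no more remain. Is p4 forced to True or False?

(¬p2) stands alone — p2 = False.
(p2 ∨ ¬p3) with p2 = False leaves only ¬p3, so p3 = False.
(¬p1 ∨ p3) with p3 = False leaves only ¬p1, so p1 = False.
(p7 ∨ p1) with p1 = False leaves only p7, so p7 = True.
In (¬p7 ∨ p4), ¬p7 is now false; p4 must hold, so p4 = True.

True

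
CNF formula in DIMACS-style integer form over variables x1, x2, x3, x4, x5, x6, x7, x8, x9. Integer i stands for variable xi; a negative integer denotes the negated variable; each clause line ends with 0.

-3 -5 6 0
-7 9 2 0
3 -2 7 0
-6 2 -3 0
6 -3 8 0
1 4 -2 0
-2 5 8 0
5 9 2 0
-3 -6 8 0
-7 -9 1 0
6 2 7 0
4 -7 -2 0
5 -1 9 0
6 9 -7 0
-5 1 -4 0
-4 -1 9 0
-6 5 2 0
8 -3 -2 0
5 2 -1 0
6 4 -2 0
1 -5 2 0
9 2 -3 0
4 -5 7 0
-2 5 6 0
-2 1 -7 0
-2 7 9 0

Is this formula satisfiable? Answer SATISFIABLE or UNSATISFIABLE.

SATISFIABLE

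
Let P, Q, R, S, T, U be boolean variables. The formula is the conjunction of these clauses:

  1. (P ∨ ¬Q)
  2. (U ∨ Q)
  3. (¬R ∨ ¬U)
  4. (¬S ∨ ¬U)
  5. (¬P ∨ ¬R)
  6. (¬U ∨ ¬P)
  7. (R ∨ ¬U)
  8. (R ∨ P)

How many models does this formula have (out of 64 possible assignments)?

4

Satisfying assignments:
  P=1 Q=1 R=0 S=0 T=0 U=0
  P=1 Q=1 R=0 S=0 T=1 U=0
  P=1 Q=1 R=0 S=1 T=0 U=0
  P=1 Q=1 R=0 S=1 T=1 U=0
That's 4 in total.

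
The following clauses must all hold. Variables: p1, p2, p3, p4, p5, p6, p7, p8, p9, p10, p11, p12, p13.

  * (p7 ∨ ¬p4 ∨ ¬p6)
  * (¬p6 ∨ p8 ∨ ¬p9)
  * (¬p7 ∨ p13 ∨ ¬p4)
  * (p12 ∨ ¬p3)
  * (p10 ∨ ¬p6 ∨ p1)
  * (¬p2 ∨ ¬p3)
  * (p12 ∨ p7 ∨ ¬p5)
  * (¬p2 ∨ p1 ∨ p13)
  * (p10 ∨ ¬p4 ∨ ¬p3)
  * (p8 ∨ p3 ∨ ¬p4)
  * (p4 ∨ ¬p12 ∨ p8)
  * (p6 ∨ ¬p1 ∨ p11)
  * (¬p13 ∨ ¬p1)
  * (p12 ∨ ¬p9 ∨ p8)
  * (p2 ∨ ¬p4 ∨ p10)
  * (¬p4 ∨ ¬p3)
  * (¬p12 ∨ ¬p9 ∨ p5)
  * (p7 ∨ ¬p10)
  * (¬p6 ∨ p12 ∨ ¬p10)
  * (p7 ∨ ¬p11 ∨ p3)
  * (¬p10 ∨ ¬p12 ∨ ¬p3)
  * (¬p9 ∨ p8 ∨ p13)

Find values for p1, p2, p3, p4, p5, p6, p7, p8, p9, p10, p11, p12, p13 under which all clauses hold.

p1=F, p2=F, p3=T, p4=F, p5=F, p6=F, p7=F, p8=T, p9=F, p10=F, p11=T, p12=T, p13=F

p8 occurs only positively in the remaining clauses — set p8 = True.
Pure literal: p9 appears only negated; assign p9 = False.
Branch on p1: take p1 = False.
Try p2 = False.
For the remaining variables, p3 = True, p4 = False, p5 = False, p6 = False, p7 = False, p10 = False, p11 = True, p12 = True, p13 = False works.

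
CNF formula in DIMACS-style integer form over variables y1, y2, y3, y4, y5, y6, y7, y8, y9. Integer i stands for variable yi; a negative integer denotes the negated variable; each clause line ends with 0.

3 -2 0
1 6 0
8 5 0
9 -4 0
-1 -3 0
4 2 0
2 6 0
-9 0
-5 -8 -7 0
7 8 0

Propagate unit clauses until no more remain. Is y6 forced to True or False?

(¬y9) stands alone — y9 = False.
(y9 ∨ ¬y4) with y9 = False leaves only ¬y4, so y4 = False.
(y2 ∨ y4) with y4 = False leaves only y2, so y2 = True.
In (y3 ∨ ¬y2), ¬y2 is now false; y3 must hold, so y3 = True.
(¬y1 ∨ ¬y3): since y3 = True, the clause reduces to (¬y1). y1 = False.
In (y6 ∨ y1), y1 is now false; y6 must hold, so y6 = True.

True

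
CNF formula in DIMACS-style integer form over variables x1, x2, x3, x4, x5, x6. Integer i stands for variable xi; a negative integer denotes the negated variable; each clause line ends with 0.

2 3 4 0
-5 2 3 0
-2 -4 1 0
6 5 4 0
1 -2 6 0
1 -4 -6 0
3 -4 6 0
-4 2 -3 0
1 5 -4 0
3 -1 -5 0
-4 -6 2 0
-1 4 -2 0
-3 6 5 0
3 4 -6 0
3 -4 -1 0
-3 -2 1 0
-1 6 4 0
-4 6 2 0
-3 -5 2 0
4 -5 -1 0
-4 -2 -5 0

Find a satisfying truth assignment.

x1=T  x2=T  x3=T  x4=T  x5=F  x6=T

Check each clause:
  1. (x3 OR x4 OR x2) — x2 is true.
  2. (x2 OR NOT x5 OR x3) — x3 is true.
  3. (NOT x4 OR x1 OR NOT x2) — x1 is true.
  4. (x6 OR x4 OR x5) — x4 is true.
  5. (x1 OR NOT x2 OR x6) — x1 is true.
  6. (x1 OR NOT x4 OR NOT x6) — x1 is true.
  7. (x6 OR x3 OR NOT x4) — x3 is true.
  8. (NOT x3 OR x2 OR NOT x4) — x2 is true.
  9. (x5 OR x1 OR NOT x4) — x1 is true.
  10. (NOT x1 OR NOT x5 OR x3) — x3 is true.
  11. (x2 OR NOT x4 OR NOT x6) — x2 is true.
  12. (NOT x1 OR x4 OR NOT x2) — x4 is true.
  13. (x5 OR NOT x3 OR x6) — x6 is true.
  14. (x4 OR x3 OR NOT x6) — x3 is true.
  15. (NOT x1 OR NOT x4 OR x3) — x3 is true.
  16. (NOT x2 OR NOT x3 OR x1) — x1 is true.
  17. (NOT x1 OR x6 OR x4) — x4 is true.
  18. (NOT x4 OR x6 OR x2) — x2 is true.
  19. (x2 OR NOT x3 OR NOT x5) — x2 is true.
  20. (x4 OR NOT x1 OR NOT x5) — NOT x5 is true.
  21. (NOT x5 OR NOT x2 OR NOT x4) — NOT x5 is true.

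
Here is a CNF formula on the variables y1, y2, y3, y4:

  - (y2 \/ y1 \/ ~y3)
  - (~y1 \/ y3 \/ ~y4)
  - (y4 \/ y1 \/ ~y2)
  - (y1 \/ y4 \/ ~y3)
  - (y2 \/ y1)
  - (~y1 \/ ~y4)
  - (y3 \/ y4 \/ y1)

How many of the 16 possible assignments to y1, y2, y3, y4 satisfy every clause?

Satisfying assignments:
  y1=F y2=T y3=F y4=T
  y1=F y2=T y3=T y4=T
  y1=T y2=F y3=F y4=F
  y1=T y2=F y3=T y4=F
  y1=T y2=T y3=F y4=F
  y1=T y2=T y3=T y4=F
Count: 6.

6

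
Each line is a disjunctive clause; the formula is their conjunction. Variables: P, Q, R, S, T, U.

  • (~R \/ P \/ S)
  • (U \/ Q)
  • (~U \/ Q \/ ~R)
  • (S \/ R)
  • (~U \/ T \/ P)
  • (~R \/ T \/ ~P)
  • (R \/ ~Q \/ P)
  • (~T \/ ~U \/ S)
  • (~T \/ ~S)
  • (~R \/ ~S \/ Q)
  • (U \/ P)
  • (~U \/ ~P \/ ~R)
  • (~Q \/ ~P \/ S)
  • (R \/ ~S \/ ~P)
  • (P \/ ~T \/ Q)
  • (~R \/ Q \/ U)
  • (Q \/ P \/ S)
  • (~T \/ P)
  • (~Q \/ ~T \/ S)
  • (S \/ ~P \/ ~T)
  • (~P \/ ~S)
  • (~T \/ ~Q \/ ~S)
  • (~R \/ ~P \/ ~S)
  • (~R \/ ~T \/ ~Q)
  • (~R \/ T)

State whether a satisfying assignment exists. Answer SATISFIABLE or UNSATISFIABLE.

P = True:
  propagation gives S=False, R=True, T=True; an empty clause results — contradiction.
P = False:
  propagation gives U=True, T=True; an empty clause results — contradiction.
Every branch closes, so no satisfying assignment exists.

UNSATISFIABLE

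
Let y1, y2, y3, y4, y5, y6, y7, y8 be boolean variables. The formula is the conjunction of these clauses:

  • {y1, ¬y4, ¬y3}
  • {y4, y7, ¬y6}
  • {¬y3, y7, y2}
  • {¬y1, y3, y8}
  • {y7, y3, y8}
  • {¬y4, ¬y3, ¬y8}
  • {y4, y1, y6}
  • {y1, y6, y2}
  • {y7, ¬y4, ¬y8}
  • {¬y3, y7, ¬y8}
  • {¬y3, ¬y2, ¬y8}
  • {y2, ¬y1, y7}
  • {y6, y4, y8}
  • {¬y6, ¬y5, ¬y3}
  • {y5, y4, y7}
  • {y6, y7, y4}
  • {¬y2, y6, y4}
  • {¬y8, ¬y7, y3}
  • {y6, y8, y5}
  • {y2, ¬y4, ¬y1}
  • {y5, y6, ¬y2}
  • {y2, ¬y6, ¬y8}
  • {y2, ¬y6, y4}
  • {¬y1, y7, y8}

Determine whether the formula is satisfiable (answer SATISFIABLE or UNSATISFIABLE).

SATISFIABLE

Try y1 = False.
Branch on y2: take y2 = True.
Branch on y3: take y3 = False.
The remaining clauses are satisfied by y4 = True, y5 = False, y6 = True, y7 = True, y8 = False.
Every clause has at least one true literal under this assignment.
So y1=False, y2=True, y3=False, y4=True, y5=False, y6=True, y7=True, y8=False is a satisfying assignment.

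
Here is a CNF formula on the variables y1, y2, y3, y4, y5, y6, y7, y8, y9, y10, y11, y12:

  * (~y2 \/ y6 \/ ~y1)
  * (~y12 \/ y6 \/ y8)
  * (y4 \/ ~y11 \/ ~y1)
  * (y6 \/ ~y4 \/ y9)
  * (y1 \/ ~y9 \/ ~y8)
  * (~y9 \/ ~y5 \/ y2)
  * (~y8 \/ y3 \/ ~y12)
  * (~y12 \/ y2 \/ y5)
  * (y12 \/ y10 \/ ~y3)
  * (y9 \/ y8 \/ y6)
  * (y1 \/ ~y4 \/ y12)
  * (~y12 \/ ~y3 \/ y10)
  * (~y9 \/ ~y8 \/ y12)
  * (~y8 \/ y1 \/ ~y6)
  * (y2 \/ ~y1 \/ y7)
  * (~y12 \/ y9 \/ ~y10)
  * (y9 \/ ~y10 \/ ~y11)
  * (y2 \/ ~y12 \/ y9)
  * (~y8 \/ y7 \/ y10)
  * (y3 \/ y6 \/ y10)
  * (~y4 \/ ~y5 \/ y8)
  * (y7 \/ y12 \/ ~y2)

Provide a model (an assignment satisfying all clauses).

y1=True, y2=True, y3=False, y4=True, y5=False, y6=True, y7=True, y8=True, y9=False, y10=False, y11=False, y12=False

Check each clause:
  1. (~y2 \/ ~y1 \/ y6) — y6 is true.
  2. (~y12 \/ y6 \/ y8) — y8 is true.
  3. (~y1 \/ ~y11 \/ y4) — y4 is true.
  4. (~y4 \/ y6 \/ y9) — y6 is true.
  5. (y1 \/ ~y8 \/ ~y9) — y1 is true.
  6. (y2 \/ ~y9 \/ ~y5) — y2 is true.
  7. (y3 \/ ~y12 \/ ~y8) — ~y12 is true.
  8. (y5 \/ ~y12 \/ y2) — y2 is true.
  9. (y12 \/ ~y3 \/ y10) — ~y3 is true.
  10. (y8 \/ y9 \/ y6) — y8 is true.
  11. (y1 \/ y12 \/ ~y4) — y1 is true.
  12. (~y12 \/ ~y3 \/ y10) — ~y12 is true.
  13. (y12 \/ ~y9 \/ ~y8) — ~y9 is true.
  14. (~y6 \/ ~y8 \/ y1) — y1 is true.
  15. (y7 \/ ~y1 \/ y2) — y2 is true.
  16. (~y12 \/ y9 \/ ~y10) — ~y12 is true.
  17. (~y11 \/ y9 \/ ~y10) — ~y11 is true.
  18. (~y12 \/ y2 \/ y9) — y2 is true.
  19. (y7 \/ y10 \/ ~y8) — y7 is true.
  20. (y6 \/ y3 \/ y10) — y6 is true.
  21. (y8 \/ ~y4 \/ ~y5) — y8 is true.
  22. (y7 \/ y12 \/ ~y2) — y7 is true.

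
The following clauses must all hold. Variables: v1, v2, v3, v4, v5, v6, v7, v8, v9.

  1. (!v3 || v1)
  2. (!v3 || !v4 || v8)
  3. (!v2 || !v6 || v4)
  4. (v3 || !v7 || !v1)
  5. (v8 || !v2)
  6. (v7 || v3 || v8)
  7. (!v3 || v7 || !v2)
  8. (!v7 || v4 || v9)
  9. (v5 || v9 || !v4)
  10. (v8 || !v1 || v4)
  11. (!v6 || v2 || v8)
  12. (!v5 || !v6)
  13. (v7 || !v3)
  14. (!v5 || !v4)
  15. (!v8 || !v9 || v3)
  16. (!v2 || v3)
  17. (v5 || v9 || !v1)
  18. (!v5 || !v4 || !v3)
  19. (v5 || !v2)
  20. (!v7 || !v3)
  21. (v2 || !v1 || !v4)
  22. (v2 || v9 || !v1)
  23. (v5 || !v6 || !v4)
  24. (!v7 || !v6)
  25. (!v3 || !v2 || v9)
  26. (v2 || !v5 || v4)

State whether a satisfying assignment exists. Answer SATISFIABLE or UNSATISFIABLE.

SATISFIABLE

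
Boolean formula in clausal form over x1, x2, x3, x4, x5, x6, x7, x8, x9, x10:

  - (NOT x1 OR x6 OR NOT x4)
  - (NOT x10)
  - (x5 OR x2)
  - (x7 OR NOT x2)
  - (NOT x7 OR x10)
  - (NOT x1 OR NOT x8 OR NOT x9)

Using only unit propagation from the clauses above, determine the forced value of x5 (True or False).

Unit clause (NOT x10) sets x10 = False.
In (NOT x7 OR x10), x10 is now false; NOT x7 must hold, so x7 = False.
From (x7 OR NOT x2) and x7 = False: x2 = False.
In (x2 OR x5), x2 is now false; x5 must hold, so x5 = True.

True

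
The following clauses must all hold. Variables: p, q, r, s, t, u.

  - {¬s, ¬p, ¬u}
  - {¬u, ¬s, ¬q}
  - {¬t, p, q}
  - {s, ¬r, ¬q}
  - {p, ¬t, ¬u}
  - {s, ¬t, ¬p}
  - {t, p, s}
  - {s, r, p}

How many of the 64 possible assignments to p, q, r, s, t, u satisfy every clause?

22

Case analysis on p and s:
  p=1, s=1: forces u=0; q, r, t free → 2^3 = 8.
  p=1, s=0: u free; 3 ways for (q,r,t) × 2^1 = 6.
  p=0, s=1: r free; 4 ways for (q,t,u) × 2^1 = 8.
  p=0, s=0: a clause becomes empty — 0.
Total: 8 + 6 + 8 + 0 = 22.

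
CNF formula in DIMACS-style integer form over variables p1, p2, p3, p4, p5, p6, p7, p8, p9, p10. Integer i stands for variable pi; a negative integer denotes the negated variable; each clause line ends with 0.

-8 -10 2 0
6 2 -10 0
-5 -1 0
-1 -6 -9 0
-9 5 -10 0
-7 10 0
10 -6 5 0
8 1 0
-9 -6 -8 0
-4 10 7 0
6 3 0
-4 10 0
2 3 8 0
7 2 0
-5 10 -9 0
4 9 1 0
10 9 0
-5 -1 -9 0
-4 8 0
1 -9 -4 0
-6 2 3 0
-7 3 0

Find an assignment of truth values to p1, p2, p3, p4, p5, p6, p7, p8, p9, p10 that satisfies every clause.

p2 occurs only positively in the remaining clauses — set p2 = True.
p3 occurs only positively in the remaining clauses — set p3 = True.
Branch on p1: take p1 = True.
  then p5 is forced to False.
Branch on p4: take p4 = False.
Try p6 = False.
For the remaining variables, p7 = False, p8 = True, p9 = True, p10 = False works.
Every clause has at least one true literal under this assignment.
Check each clause:
  1. (~p10 | p2 | ~p8) — p2 is true.
  2. (p6 | ~p10 | p2) — p2 is true.
  3. (~p5 | ~p1) — ~p5 is true.
  4. (~p9 | ~p1 | ~p6) — ~p6 is true.
  5. (~p9 | ~p10 | p5) — ~p10 is true.
  6. (p10 | ~p7) — ~p7 is true.
  7. (p5 | p10 | ~p6) — ~p6 is true.
  8. (p1 | p8) — p8 is true.
  9. (~p8 | ~p6 | ~p9) — ~p6 is true.
  10. (p7 | ~p4 | p10) — ~p4 is true.
  11. (p3 | p6) — p3 is true.
  12. (p10 | ~p4) — ~p4 is true.
  13. (p2 | p8 | p3) — p8 is true.
  14. (p2 | p7) — p2 is true.
  15. (~p9 | p10 | ~p5) — ~p5 is true.
  16. (p1 | p9 | p4) — p9 is true.
  17. (p9 | p10) — p9 is true.
  18. (~p1 | ~p5 | ~p9) — ~p5 is true.
  19. (~p4 | p8) — p8 is true.
  20. (~p9 | ~p4 | p1) — p1 is true.
  21. (p3 | ~p6 | p2) — p2 is true.
  22. (p3 | ~p7) — ~p7 is true.

p1=T  p2=T  p3=T  p4=F  p5=F  p6=F  p7=F  p8=T  p9=T  p10=F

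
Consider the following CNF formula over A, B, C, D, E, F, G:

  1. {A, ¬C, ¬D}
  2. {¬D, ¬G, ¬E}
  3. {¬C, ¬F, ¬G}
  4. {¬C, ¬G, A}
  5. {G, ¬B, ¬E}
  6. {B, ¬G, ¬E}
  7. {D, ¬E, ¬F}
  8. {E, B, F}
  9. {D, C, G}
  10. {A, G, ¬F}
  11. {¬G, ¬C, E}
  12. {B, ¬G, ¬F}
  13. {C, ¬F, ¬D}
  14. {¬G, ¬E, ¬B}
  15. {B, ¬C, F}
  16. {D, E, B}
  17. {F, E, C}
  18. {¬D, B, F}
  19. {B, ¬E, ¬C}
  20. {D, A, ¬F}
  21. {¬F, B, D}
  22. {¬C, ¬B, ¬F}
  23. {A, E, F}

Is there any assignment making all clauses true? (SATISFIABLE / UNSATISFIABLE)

SATISFIABLE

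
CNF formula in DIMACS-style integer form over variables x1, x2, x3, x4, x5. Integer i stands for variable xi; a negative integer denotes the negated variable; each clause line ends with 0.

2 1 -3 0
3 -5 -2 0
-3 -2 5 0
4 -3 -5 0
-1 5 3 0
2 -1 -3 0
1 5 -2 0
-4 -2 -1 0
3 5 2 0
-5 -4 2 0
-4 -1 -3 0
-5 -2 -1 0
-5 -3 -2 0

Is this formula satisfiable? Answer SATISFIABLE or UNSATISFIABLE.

Set x1 = False and propagate.
Branch on x2: take x2 = False.
  then x3 is forced to False.
  then x5 is forced to True.
  then x4 is forced to False.
Every clause has at least one true literal under this assignment.
So x1=F  x2=F  x3=F  x4=F  x5=T is a satisfying assignment.

SATISFIABLE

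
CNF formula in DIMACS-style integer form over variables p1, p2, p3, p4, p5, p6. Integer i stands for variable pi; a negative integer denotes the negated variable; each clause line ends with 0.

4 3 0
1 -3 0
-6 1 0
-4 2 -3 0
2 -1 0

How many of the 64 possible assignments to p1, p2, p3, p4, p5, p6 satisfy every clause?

16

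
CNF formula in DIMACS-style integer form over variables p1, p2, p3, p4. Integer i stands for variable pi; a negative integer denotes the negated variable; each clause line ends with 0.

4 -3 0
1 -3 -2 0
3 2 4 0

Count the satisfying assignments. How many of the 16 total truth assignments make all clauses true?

Split on p3, then p2.
  p3=1, p2=1: remaining (p1,p4) ∈ {(1,1)} — 1.
  p3=1, p2=0: remaining (p1,p4) ∈ {(0,1); (1,1)} — 2.
  p3=0, p2=1: remaining (p1,p4) ∈ {(0,0); (0,1); (1,0); (1,1)} — 4.
  p3=0, p2=0: remaining (p1,p4) ∈ {(0,1); (1,1)} — 2.
Total: 1 + 2 + 4 + 2 = 9.

9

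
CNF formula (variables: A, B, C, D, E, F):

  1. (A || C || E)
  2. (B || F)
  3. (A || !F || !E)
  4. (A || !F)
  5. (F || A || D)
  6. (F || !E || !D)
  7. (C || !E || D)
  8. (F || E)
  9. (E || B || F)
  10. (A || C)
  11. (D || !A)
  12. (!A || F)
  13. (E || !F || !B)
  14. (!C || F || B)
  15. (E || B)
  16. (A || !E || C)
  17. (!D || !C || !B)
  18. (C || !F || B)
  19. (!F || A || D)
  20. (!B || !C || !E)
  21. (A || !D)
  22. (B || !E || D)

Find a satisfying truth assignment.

A=True  B=False  C=True  D=True  E=True  F=True

Try A = True.
  then D is forced to True.
  then F is forced to True.
For the remaining variables, B = False, C = True, E = True works.
Every clause has at least one true literal under this assignment.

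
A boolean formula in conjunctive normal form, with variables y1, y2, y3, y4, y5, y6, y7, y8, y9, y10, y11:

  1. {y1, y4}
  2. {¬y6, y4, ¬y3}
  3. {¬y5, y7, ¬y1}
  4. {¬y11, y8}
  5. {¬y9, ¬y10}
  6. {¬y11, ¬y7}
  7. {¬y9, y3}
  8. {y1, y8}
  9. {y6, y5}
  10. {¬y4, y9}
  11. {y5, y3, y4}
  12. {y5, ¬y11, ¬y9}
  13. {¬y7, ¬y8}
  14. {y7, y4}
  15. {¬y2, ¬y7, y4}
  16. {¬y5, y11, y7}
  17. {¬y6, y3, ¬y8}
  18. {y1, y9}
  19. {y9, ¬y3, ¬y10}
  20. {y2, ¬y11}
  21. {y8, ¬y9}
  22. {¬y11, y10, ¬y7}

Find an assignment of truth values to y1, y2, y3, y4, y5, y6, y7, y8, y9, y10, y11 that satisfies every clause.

Try y1 = True.
For the remaining variables, y2 = False, y3 = False, y4 = False, y5 = True, y6 = True, y7 = True, y8 = False, y9 = False, y10 = False, y11 = False works.
Every clause has at least one true literal under this assignment.

y1=1  y2=0  y3=0  y4=0  y5=1  y6=1  y7=1  y8=0  y9=0  y10=0  y11=0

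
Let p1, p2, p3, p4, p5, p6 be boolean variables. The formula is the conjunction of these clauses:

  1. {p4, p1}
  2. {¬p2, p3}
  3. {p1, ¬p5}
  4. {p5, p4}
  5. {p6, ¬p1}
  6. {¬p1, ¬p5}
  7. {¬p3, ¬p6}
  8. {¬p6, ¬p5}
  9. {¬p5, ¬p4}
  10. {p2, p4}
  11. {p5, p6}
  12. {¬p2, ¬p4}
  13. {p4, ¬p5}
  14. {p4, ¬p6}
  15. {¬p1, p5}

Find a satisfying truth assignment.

p1=0, p2=0, p3=0, p4=1, p5=0, p6=1

Try p1 = False.
  then p4 is forced to True.
  then p5 is forced to False.
  then p6 is forced to True.
  then p3 is forced to False.
  then p2 is forced to False.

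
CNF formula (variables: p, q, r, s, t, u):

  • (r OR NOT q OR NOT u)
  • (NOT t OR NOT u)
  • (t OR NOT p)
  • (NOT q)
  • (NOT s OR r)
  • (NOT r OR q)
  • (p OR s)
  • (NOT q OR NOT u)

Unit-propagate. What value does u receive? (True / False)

False

(NOT q) is a unit clause: q = False.
In (q OR NOT r), q is now false; NOT r must hold, so r = False.
(r OR NOT s) with r = False leaves only NOT s, so s = False.
In (s OR p), s is now false; p must hold, so p = True.
From (t OR NOT p) and p = True: t = True.
In (NOT u OR NOT t), NOT t is now false; NOT u must hold, so u = False.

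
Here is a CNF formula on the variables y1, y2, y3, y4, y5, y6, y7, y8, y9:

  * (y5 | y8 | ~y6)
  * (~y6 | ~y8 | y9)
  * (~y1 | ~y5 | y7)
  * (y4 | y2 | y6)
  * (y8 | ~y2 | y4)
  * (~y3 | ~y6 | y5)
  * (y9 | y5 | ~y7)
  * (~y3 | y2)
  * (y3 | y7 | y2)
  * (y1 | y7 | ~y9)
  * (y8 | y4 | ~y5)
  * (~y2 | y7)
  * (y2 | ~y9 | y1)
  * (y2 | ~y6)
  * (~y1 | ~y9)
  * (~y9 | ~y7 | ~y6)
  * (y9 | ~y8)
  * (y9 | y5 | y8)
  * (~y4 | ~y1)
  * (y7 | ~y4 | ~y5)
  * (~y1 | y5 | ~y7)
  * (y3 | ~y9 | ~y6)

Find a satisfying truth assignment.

y1=0, y2=1, y3=1, y4=1, y5=0, y6=0, y7=1, y8=0, y9=1

Check each clause:
  1. (y8 | ~y6 | y5) — ~y6 is true.
  2. (~y8 | y9 | ~y6) — ~y8 is true.
  3. (~y5 | ~y1 | y7) — ~y5 is true.
  4. (y4 | y6 | y2) — y2 is true.
  5. (y4 | y8 | ~y2) — y4 is true.
  6. (~y6 | ~y3 | y5) — ~y6 is true.
  7. (y9 | y5 | ~y7) — y9 is true.
  8. (~y3 | y2) — y2 is true.
  9. (y7 | y2 | y3) — y2 is true.
  10. (~y9 | y7 | y1) — y7 is true.
  11. (y4 | ~y5 | y8) — ~y5 is true.
  12. (~y2 | y7) — y7 is true.
  13. (y1 | ~y9 | y2) — y2 is true.
  14. (y2 | ~y6) — y2 is true.
  15. (~y1 | ~y9) — ~y1 is true.
  16. (~y7 | ~y6 | ~y9) — ~y6 is true.
  17. (y9 | ~y8) — ~y8 is true.
  18. (y8 | y9 | y5) — y9 is true.
  19. (~y4 | ~y1) — ~y1 is true.
  20. (~y5 | ~y4 | y7) — ~y5 is true.
  21. (~y7 | y5 | ~y1) — ~y1 is true.
  22. (~y6 | y3 | ~y9) — ~y6 is true.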